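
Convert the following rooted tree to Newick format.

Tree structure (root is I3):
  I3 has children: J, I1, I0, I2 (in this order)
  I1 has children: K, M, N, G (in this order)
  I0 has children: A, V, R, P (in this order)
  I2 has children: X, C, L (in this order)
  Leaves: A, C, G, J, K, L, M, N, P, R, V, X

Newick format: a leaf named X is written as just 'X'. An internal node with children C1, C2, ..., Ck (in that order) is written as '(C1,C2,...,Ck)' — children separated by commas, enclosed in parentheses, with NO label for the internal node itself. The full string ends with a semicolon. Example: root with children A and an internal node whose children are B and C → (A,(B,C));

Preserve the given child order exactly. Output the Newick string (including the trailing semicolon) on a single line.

Answer: (J,(K,M,N,G),(A,V,R,P),(X,C,L));

Derivation:
internal I3 with children ['J', 'I1', 'I0', 'I2']
  leaf 'J' → 'J'
  internal I1 with children ['K', 'M', 'N', 'G']
    leaf 'K' → 'K'
    leaf 'M' → 'M'
    leaf 'N' → 'N'
    leaf 'G' → 'G'
  → '(K,M,N,G)'
  internal I0 with children ['A', 'V', 'R', 'P']
    leaf 'A' → 'A'
    leaf 'V' → 'V'
    leaf 'R' → 'R'
    leaf 'P' → 'P'
  → '(A,V,R,P)'
  internal I2 with children ['X', 'C', 'L']
    leaf 'X' → 'X'
    leaf 'C' → 'C'
    leaf 'L' → 'L'
  → '(X,C,L)'
→ '(J,(K,M,N,G),(A,V,R,P),(X,C,L))'
Final: (J,(K,M,N,G),(A,V,R,P),(X,C,L));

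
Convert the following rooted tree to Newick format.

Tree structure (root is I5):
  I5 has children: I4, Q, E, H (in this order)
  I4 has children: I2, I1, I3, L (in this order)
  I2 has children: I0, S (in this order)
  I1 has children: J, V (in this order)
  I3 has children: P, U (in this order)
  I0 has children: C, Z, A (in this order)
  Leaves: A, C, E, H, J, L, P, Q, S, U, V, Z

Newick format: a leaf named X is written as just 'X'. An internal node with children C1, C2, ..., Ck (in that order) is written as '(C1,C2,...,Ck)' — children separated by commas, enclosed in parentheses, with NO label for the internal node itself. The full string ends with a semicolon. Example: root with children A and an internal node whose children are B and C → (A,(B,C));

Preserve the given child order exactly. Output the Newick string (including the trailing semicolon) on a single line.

internal I5 with children ['I4', 'Q', 'E', 'H']
  internal I4 with children ['I2', 'I1', 'I3', 'L']
    internal I2 with children ['I0', 'S']
      internal I0 with children ['C', 'Z', 'A']
        leaf 'C' → 'C'
        leaf 'Z' → 'Z'
        leaf 'A' → 'A'
      → '(C,Z,A)'
      leaf 'S' → 'S'
    → '((C,Z,A),S)'
    internal I1 with children ['J', 'V']
      leaf 'J' → 'J'
      leaf 'V' → 'V'
    → '(J,V)'
    internal I3 with children ['P', 'U']
      leaf 'P' → 'P'
      leaf 'U' → 'U'
    → '(P,U)'
    leaf 'L' → 'L'
  → '(((C,Z,A),S),(J,V),(P,U),L)'
  leaf 'Q' → 'Q'
  leaf 'E' → 'E'
  leaf 'H' → 'H'
→ '((((C,Z,A),S),(J,V),(P,U),L),Q,E,H)'
Final: ((((C,Z,A),S),(J,V),(P,U),L),Q,E,H);

Answer: ((((C,Z,A),S),(J,V),(P,U),L),Q,E,H);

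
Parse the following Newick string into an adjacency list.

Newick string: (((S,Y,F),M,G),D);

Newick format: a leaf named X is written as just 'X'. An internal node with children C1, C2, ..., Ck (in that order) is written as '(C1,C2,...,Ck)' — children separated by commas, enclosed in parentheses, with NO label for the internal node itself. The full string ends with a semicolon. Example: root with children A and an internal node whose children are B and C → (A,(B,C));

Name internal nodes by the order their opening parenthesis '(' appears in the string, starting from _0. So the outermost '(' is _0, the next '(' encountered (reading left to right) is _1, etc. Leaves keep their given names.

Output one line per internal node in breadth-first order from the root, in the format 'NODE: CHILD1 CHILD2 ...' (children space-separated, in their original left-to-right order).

Answer: _0: _1 D
_1: _2 M G
_2: S Y F

Derivation:
Input: (((S,Y,F),M,G),D);
Scanning left-to-right, naming '(' by encounter order:
  pos 0: '(' -> open internal node _0 (depth 1)
  pos 1: '(' -> open internal node _1 (depth 2)
  pos 2: '(' -> open internal node _2 (depth 3)
  pos 8: ')' -> close internal node _2 (now at depth 2)
  pos 13: ')' -> close internal node _1 (now at depth 1)
  pos 16: ')' -> close internal node _0 (now at depth 0)
Total internal nodes: 3
BFS adjacency from root:
  _0: _1 D
  _1: _2 M G
  _2: S Y F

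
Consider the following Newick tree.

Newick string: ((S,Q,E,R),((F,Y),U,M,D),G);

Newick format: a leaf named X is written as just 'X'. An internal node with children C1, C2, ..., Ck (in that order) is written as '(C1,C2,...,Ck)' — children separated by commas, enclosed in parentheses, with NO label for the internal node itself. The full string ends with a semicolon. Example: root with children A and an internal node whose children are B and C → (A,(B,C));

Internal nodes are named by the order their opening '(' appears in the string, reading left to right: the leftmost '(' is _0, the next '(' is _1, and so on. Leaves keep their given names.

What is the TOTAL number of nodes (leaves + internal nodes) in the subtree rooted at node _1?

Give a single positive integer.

Newick: ((S,Q,E,R),((F,Y),U,M,D),G);
Locate _1: it is the '(' at position 1 (the 2nd '(' reading left to right).
Query: subtree rooted at _1
_1: subtree_size = 1 + 4
  S: subtree_size = 1 + 0
  Q: subtree_size = 1 + 0
  E: subtree_size = 1 + 0
  R: subtree_size = 1 + 0
Total subtree size of _1: 5

Answer: 5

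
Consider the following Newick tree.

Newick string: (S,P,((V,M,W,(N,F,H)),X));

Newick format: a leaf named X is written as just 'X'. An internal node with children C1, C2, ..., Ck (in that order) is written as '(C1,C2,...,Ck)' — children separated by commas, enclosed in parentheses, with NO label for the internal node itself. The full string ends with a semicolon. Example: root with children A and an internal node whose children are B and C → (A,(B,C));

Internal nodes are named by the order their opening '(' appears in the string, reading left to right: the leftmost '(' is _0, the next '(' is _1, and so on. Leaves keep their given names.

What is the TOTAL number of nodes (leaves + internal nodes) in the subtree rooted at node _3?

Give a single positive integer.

Newick: (S,P,((V,M,W,(N,F,H)),X));
Locate _3: it is the '(' at position 13 (the 4th '(' reading left to right).
Query: subtree rooted at _3
_3: subtree_size = 1 + 3
  N: subtree_size = 1 + 0
  F: subtree_size = 1 + 0
  H: subtree_size = 1 + 0
Total subtree size of _3: 4

Answer: 4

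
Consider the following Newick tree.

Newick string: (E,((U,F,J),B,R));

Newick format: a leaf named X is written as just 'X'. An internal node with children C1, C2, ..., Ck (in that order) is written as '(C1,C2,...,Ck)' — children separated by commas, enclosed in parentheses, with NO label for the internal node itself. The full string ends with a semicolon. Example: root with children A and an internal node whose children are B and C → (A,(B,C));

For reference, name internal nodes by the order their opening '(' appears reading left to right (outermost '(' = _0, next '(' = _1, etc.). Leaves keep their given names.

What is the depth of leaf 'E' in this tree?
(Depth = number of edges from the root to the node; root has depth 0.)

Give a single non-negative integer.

Answer: 1

Derivation:
Newick: (E,((U,F,J),B,R));
Naming internals by '(' encounter order: outermost '(' = _0, next = _1, ...
Query node: E
Path from root: _0 -> E
Depth of E: 1 (number of edges from root)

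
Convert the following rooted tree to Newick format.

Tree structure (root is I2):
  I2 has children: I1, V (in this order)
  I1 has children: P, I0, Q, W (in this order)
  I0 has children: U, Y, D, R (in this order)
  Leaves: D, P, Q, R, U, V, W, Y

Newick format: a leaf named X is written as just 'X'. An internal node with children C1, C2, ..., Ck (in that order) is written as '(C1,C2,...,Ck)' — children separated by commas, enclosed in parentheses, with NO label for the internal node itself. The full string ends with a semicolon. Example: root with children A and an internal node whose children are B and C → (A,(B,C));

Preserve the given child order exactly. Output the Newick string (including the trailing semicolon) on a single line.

internal I2 with children ['I1', 'V']
  internal I1 with children ['P', 'I0', 'Q', 'W']
    leaf 'P' → 'P'
    internal I0 with children ['U', 'Y', 'D', 'R']
      leaf 'U' → 'U'
      leaf 'Y' → 'Y'
      leaf 'D' → 'D'
      leaf 'R' → 'R'
    → '(U,Y,D,R)'
    leaf 'Q' → 'Q'
    leaf 'W' → 'W'
  → '(P,(U,Y,D,R),Q,W)'
  leaf 'V' → 'V'
→ '((P,(U,Y,D,R),Q,W),V)'
Final: ((P,(U,Y,D,R),Q,W),V);

Answer: ((P,(U,Y,D,R),Q,W),V);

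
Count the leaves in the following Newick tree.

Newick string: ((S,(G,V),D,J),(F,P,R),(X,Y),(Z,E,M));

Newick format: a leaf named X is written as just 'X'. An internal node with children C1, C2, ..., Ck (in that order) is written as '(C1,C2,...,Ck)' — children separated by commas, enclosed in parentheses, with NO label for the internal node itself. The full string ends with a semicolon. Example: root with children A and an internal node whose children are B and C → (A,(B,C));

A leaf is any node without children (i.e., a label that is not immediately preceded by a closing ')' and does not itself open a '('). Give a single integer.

Newick: ((S,(G,V),D,J),(F,P,R),(X,Y),(Z,E,M));
Scan left-to-right; a leaf is any maximal label run not followed by '(':
  pos 2: leaf 'S' → count = 1
  pos 5: leaf 'G' → count = 2
  pos 7: leaf 'V' → count = 3
  pos 10: leaf 'D' → count = 4
  pos 12: leaf 'J' → count = 5
  pos 16: leaf 'F' → count = 6
  pos 18: leaf 'P' → count = 7
  pos 20: leaf 'R' → count = 8
  pos 24: leaf 'X' → count = 9
  pos 26: leaf 'Y' → count = 10
  pos 30: leaf 'Z' → count = 11
  pos 32: leaf 'E' → count = 12
  pos 34: leaf 'M' → count = 13
Total leaves: 13

Answer: 13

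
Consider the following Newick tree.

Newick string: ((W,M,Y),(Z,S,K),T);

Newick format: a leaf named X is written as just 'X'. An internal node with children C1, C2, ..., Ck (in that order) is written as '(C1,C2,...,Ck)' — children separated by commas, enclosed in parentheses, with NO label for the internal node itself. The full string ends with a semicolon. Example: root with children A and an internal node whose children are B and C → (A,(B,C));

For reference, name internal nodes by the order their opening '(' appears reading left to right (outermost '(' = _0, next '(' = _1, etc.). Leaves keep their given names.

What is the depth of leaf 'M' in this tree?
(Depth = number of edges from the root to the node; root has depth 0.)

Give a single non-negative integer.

Answer: 2

Derivation:
Newick: ((W,M,Y),(Z,S,K),T);
Naming internals by '(' encounter order: outermost '(' = _0, next = _1, ...
Query node: M
Path from root: _0 -> _1 -> M
Depth of M: 2 (number of edges from root)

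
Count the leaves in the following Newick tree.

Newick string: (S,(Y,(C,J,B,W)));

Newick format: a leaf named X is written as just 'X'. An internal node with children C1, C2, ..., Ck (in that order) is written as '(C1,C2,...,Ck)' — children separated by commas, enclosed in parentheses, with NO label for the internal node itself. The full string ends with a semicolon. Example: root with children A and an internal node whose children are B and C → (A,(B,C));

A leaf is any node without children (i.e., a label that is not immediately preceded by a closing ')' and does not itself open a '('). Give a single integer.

Answer: 6

Derivation:
Newick: (S,(Y,(C,J,B,W)));
Scan left-to-right; a leaf is any maximal label run not followed by '(':
  pos 1: leaf 'S' → count = 1
  pos 4: leaf 'Y' → count = 2
  pos 7: leaf 'C' → count = 3
  pos 9: leaf 'J' → count = 4
  pos 11: leaf 'B' → count = 5
  pos 13: leaf 'W' → count = 6
Total leaves: 6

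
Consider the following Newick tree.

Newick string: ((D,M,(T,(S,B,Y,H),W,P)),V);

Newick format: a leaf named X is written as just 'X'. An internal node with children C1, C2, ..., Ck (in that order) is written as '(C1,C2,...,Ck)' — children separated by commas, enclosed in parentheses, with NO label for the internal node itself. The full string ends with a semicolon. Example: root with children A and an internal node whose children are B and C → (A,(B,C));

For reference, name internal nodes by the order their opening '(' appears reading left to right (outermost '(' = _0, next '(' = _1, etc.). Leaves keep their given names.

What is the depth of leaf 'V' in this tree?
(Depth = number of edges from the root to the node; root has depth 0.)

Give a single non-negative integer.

Answer: 1

Derivation:
Newick: ((D,M,(T,(S,B,Y,H),W,P)),V);
Naming internals by '(' encounter order: outermost '(' = _0, next = _1, ...
Query node: V
Path from root: _0 -> V
Depth of V: 1 (number of edges from root)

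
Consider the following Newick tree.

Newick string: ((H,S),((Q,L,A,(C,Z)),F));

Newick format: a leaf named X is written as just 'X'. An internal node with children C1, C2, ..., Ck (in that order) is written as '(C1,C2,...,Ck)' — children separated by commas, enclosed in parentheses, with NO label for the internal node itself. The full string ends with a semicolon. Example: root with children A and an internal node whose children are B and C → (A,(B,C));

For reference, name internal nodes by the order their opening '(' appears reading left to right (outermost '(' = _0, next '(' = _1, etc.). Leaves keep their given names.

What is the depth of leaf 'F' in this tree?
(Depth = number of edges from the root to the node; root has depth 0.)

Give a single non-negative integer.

Answer: 2

Derivation:
Newick: ((H,S),((Q,L,A,(C,Z)),F));
Naming internals by '(' encounter order: outermost '(' = _0, next = _1, ...
Query node: F
Path from root: _0 -> _2 -> F
Depth of F: 2 (number of edges from root)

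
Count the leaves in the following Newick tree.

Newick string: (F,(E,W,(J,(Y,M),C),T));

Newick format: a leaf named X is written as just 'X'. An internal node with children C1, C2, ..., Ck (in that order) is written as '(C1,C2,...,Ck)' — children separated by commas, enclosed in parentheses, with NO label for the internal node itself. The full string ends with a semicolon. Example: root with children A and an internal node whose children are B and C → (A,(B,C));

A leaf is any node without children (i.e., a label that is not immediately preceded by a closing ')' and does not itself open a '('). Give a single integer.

Answer: 8

Derivation:
Newick: (F,(E,W,(J,(Y,M),C),T));
Scan left-to-right; a leaf is any maximal label run not followed by '(':
  pos 1: leaf 'F' → count = 1
  pos 4: leaf 'E' → count = 2
  pos 6: leaf 'W' → count = 3
  pos 9: leaf 'J' → count = 4
  pos 12: leaf 'Y' → count = 5
  pos 14: leaf 'M' → count = 6
  pos 17: leaf 'C' → count = 7
  pos 20: leaf 'T' → count = 8
Total leaves: 8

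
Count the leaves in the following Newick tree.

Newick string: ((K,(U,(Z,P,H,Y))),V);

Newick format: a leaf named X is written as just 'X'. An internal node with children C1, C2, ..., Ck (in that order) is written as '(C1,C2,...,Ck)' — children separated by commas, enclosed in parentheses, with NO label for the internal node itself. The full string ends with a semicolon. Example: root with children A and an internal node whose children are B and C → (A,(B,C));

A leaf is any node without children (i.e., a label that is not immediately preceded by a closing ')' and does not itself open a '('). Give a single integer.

Newick: ((K,(U,(Z,P,H,Y))),V);
Scan left-to-right; a leaf is any maximal label run not followed by '(':
  pos 2: leaf 'K' → count = 1
  pos 5: leaf 'U' → count = 2
  pos 8: leaf 'Z' → count = 3
  pos 10: leaf 'P' → count = 4
  pos 12: leaf 'H' → count = 5
  pos 14: leaf 'Y' → count = 6
  pos 19: leaf 'V' → count = 7
Total leaves: 7

Answer: 7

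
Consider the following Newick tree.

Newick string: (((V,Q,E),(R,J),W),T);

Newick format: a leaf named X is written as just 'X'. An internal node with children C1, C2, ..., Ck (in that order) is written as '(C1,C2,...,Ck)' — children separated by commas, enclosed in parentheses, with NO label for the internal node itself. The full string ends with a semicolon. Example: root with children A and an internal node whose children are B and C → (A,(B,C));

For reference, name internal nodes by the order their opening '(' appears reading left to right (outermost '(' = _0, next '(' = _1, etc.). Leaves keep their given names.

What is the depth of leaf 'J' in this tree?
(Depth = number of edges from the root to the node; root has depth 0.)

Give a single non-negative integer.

Answer: 3

Derivation:
Newick: (((V,Q,E),(R,J),W),T);
Naming internals by '(' encounter order: outermost '(' = _0, next = _1, ...
Query node: J
Path from root: _0 -> _1 -> _3 -> J
Depth of J: 3 (number of edges from root)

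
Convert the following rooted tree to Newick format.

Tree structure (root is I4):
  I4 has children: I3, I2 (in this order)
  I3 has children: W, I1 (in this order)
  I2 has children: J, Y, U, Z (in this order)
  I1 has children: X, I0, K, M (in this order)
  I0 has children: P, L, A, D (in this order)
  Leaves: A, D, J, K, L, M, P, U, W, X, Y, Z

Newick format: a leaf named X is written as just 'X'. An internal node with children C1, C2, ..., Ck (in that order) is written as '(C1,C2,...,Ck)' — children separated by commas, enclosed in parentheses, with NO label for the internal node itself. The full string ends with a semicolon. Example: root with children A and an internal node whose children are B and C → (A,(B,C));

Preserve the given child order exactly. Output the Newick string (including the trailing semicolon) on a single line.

Answer: ((W,(X,(P,L,A,D),K,M)),(J,Y,U,Z));

Derivation:
internal I4 with children ['I3', 'I2']
  internal I3 with children ['W', 'I1']
    leaf 'W' → 'W'
    internal I1 with children ['X', 'I0', 'K', 'M']
      leaf 'X' → 'X'
      internal I0 with children ['P', 'L', 'A', 'D']
        leaf 'P' → 'P'
        leaf 'L' → 'L'
        leaf 'A' → 'A'
        leaf 'D' → 'D'
      → '(P,L,A,D)'
      leaf 'K' → 'K'
      leaf 'M' → 'M'
    → '(X,(P,L,A,D),K,M)'
  → '(W,(X,(P,L,A,D),K,M))'
  internal I2 with children ['J', 'Y', 'U', 'Z']
    leaf 'J' → 'J'
    leaf 'Y' → 'Y'
    leaf 'U' → 'U'
    leaf 'Z' → 'Z'
  → '(J,Y,U,Z)'
→ '((W,(X,(P,L,A,D),K,M)),(J,Y,U,Z))'
Final: ((W,(X,(P,L,A,D),K,M)),(J,Y,U,Z));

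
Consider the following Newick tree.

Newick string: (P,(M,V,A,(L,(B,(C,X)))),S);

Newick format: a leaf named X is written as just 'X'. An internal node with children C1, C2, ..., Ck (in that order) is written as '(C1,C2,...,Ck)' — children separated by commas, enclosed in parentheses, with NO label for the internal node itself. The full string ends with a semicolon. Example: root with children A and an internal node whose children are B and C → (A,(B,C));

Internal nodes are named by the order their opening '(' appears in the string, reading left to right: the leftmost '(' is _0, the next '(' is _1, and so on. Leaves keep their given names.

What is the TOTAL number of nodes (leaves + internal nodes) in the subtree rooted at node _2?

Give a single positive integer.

Newick: (P,(M,V,A,(L,(B,(C,X)))),S);
Locate _2: it is the '(' at position 10 (the 3rd '(' reading left to right).
Query: subtree rooted at _2
_2: subtree_size = 1 + 6
  L: subtree_size = 1 + 0
  _3: subtree_size = 1 + 4
    B: subtree_size = 1 + 0
    _4: subtree_size = 1 + 2
      C: subtree_size = 1 + 0
      X: subtree_size = 1 + 0
Total subtree size of _2: 7

Answer: 7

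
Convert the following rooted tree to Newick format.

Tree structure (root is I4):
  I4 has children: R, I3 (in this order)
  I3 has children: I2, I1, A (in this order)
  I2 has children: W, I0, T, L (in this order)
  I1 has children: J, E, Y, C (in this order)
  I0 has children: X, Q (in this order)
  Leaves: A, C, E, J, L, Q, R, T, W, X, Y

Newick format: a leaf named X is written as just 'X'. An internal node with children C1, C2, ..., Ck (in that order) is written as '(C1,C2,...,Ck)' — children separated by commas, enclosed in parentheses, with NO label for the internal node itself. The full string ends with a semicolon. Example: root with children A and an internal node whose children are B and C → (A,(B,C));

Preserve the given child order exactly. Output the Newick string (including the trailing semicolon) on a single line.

Answer: (R,((W,(X,Q),T,L),(J,E,Y,C),A));

Derivation:
internal I4 with children ['R', 'I3']
  leaf 'R' → 'R'
  internal I3 with children ['I2', 'I1', 'A']
    internal I2 with children ['W', 'I0', 'T', 'L']
      leaf 'W' → 'W'
      internal I0 with children ['X', 'Q']
        leaf 'X' → 'X'
        leaf 'Q' → 'Q'
      → '(X,Q)'
      leaf 'T' → 'T'
      leaf 'L' → 'L'
    → '(W,(X,Q),T,L)'
    internal I1 with children ['J', 'E', 'Y', 'C']
      leaf 'J' → 'J'
      leaf 'E' → 'E'
      leaf 'Y' → 'Y'
      leaf 'C' → 'C'
    → '(J,E,Y,C)'
    leaf 'A' → 'A'
  → '((W,(X,Q),T,L),(J,E,Y,C),A)'
→ '(R,((W,(X,Q),T,L),(J,E,Y,C),A))'
Final: (R,((W,(X,Q),T,L),(J,E,Y,C),A));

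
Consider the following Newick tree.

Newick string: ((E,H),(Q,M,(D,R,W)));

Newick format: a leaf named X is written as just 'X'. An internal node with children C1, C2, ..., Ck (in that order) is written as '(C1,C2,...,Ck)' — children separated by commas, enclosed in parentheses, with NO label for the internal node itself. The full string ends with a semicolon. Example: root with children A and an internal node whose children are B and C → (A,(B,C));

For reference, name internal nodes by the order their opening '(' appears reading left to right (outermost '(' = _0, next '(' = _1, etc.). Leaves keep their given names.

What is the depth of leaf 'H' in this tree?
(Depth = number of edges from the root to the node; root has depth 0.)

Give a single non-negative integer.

Newick: ((E,H),(Q,M,(D,R,W)));
Naming internals by '(' encounter order: outermost '(' = _0, next = _1, ...
Query node: H
Path from root: _0 -> _1 -> H
Depth of H: 2 (number of edges from root)

Answer: 2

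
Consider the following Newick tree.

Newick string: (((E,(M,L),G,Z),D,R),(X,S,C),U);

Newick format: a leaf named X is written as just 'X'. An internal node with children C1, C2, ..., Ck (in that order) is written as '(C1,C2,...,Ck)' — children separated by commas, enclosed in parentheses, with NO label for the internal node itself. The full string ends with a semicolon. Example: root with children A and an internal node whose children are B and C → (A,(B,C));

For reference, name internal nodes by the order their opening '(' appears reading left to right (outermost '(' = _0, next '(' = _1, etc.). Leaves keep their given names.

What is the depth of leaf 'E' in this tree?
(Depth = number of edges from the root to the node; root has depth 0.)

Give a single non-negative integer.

Answer: 3

Derivation:
Newick: (((E,(M,L),G,Z),D,R),(X,S,C),U);
Naming internals by '(' encounter order: outermost '(' = _0, next = _1, ...
Query node: E
Path from root: _0 -> _1 -> _2 -> E
Depth of E: 3 (number of edges from root)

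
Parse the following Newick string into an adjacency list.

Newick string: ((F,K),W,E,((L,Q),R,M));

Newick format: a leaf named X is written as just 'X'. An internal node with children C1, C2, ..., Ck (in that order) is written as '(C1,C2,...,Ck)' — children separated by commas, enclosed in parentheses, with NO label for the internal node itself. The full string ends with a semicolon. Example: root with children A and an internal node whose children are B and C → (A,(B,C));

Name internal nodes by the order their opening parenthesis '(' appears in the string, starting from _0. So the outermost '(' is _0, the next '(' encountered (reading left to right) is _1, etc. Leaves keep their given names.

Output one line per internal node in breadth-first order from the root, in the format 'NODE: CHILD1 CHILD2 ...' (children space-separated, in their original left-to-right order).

Answer: _0: _1 W E _2
_1: F K
_2: _3 R M
_3: L Q

Derivation:
Input: ((F,K),W,E,((L,Q),R,M));
Scanning left-to-right, naming '(' by encounter order:
  pos 0: '(' -> open internal node _0 (depth 1)
  pos 1: '(' -> open internal node _1 (depth 2)
  pos 5: ')' -> close internal node _1 (now at depth 1)
  pos 11: '(' -> open internal node _2 (depth 2)
  pos 12: '(' -> open internal node _3 (depth 3)
  pos 16: ')' -> close internal node _3 (now at depth 2)
  pos 21: ')' -> close internal node _2 (now at depth 1)
  pos 22: ')' -> close internal node _0 (now at depth 0)
Total internal nodes: 4
BFS adjacency from root:
  _0: _1 W E _2
  _1: F K
  _2: _3 R M
  _3: L Q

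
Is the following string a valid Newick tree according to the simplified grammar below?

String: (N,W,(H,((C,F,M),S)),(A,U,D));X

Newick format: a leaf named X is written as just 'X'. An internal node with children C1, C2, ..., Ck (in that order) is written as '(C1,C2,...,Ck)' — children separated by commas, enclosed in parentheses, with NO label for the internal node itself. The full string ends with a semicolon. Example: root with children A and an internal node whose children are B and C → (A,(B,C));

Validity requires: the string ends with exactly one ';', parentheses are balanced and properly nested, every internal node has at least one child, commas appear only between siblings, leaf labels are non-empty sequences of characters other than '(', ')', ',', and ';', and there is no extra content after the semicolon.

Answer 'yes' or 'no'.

Input: (N,W,(H,((C,F,M),S)),(A,U,D));X
Paren balance: 5 '(' vs 5 ')' OK
Ends with single ';': False
Full parse: FAILS (must end with ;)
Valid: False

Answer: no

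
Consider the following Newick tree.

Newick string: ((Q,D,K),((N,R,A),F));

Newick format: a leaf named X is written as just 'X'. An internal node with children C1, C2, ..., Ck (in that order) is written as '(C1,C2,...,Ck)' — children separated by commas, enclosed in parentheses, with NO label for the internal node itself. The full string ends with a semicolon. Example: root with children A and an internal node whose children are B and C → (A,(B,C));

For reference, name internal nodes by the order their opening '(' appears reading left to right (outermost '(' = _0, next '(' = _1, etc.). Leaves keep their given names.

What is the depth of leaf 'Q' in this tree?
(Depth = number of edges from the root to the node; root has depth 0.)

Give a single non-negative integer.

Newick: ((Q,D,K),((N,R,A),F));
Naming internals by '(' encounter order: outermost '(' = _0, next = _1, ...
Query node: Q
Path from root: _0 -> _1 -> Q
Depth of Q: 2 (number of edges from root)

Answer: 2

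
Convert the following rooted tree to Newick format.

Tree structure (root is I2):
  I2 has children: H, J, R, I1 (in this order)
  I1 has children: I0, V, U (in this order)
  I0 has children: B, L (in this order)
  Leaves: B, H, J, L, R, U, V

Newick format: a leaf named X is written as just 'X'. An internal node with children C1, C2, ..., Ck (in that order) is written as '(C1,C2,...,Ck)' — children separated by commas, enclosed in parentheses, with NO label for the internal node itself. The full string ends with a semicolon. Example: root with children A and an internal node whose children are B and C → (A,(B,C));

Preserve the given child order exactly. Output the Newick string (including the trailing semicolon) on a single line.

Answer: (H,J,R,((B,L),V,U));

Derivation:
internal I2 with children ['H', 'J', 'R', 'I1']
  leaf 'H' → 'H'
  leaf 'J' → 'J'
  leaf 'R' → 'R'
  internal I1 with children ['I0', 'V', 'U']
    internal I0 with children ['B', 'L']
      leaf 'B' → 'B'
      leaf 'L' → 'L'
    → '(B,L)'
    leaf 'V' → 'V'
    leaf 'U' → 'U'
  → '((B,L),V,U)'
→ '(H,J,R,((B,L),V,U))'
Final: (H,J,R,((B,L),V,U));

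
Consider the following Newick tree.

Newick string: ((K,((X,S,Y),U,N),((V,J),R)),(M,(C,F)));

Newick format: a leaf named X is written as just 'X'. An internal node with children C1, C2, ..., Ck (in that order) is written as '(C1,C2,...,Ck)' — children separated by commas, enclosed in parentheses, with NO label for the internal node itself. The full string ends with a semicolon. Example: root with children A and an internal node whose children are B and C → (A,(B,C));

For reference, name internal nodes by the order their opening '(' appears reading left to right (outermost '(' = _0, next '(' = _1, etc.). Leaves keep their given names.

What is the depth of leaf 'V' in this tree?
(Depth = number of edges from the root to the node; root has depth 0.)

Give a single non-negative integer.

Answer: 4

Derivation:
Newick: ((K,((X,S,Y),U,N),((V,J),R)),(M,(C,F)));
Naming internals by '(' encounter order: outermost '(' = _0, next = _1, ...
Query node: V
Path from root: _0 -> _1 -> _4 -> _5 -> V
Depth of V: 4 (number of edges from root)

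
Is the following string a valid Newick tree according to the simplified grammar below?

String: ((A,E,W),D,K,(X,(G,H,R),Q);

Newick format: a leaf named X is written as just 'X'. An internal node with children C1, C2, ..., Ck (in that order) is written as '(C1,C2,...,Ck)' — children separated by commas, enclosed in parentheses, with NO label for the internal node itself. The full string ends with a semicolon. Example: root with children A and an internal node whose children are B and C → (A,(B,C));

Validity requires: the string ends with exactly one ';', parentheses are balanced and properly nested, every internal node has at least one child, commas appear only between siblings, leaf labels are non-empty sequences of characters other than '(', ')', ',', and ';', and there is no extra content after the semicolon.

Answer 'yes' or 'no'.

Input: ((A,E,W),D,K,(X,(G,H,R),Q);
Paren balance: 4 '(' vs 3 ')' MISMATCH
Ends with single ';': True
Full parse: FAILS (expected , or ) at pos 26)
Valid: False

Answer: no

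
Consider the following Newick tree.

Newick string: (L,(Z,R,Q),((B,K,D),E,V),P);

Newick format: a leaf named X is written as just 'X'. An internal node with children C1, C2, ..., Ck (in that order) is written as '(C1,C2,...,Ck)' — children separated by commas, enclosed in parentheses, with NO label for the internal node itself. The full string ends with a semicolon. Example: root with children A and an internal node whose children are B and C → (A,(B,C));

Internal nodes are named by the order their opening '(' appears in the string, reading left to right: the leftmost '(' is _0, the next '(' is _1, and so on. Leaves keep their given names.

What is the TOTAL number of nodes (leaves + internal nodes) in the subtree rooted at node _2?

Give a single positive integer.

Newick: (L,(Z,R,Q),((B,K,D),E,V),P);
Locate _2: it is the '(' at position 11 (the 3rd '(' reading left to right).
Query: subtree rooted at _2
_2: subtree_size = 1 + 6
  _3: subtree_size = 1 + 3
    B: subtree_size = 1 + 0
    K: subtree_size = 1 + 0
    D: subtree_size = 1 + 0
  E: subtree_size = 1 + 0
  V: subtree_size = 1 + 0
Total subtree size of _2: 7

Answer: 7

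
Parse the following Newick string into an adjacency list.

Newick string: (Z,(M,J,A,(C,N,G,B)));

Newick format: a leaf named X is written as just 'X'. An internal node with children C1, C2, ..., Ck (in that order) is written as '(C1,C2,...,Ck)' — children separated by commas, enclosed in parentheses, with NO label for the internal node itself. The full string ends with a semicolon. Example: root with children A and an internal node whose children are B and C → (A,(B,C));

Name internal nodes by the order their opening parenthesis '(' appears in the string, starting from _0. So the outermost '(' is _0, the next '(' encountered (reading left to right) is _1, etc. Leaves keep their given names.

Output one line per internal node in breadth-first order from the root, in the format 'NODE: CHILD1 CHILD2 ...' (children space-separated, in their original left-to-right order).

Answer: _0: Z _1
_1: M J A _2
_2: C N G B

Derivation:
Input: (Z,(M,J,A,(C,N,G,B)));
Scanning left-to-right, naming '(' by encounter order:
  pos 0: '(' -> open internal node _0 (depth 1)
  pos 3: '(' -> open internal node _1 (depth 2)
  pos 10: '(' -> open internal node _2 (depth 3)
  pos 18: ')' -> close internal node _2 (now at depth 2)
  pos 19: ')' -> close internal node _1 (now at depth 1)
  pos 20: ')' -> close internal node _0 (now at depth 0)
Total internal nodes: 3
BFS adjacency from root:
  _0: Z _1
  _1: M J A _2
  _2: C N G B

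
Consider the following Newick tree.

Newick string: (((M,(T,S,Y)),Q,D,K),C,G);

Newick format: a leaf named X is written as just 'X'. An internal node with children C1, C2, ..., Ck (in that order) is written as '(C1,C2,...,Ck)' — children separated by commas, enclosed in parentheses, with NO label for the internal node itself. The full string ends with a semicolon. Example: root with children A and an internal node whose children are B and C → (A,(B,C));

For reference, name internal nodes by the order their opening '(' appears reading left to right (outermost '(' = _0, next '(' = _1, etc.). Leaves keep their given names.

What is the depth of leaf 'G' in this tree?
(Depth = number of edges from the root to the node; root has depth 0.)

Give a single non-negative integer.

Answer: 1

Derivation:
Newick: (((M,(T,S,Y)),Q,D,K),C,G);
Naming internals by '(' encounter order: outermost '(' = _0, next = _1, ...
Query node: G
Path from root: _0 -> G
Depth of G: 1 (number of edges from root)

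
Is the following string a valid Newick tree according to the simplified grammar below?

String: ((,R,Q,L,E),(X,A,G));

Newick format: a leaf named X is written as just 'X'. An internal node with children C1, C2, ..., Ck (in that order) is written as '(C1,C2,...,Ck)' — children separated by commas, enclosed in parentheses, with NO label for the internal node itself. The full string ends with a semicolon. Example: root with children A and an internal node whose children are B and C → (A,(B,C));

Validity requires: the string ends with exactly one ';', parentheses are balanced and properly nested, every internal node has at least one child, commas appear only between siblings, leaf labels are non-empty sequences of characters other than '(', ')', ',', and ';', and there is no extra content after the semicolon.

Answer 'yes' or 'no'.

Answer: no

Derivation:
Input: ((,R,Q,L,E),(X,A,G));
Paren balance: 3 '(' vs 3 ')' OK
Ends with single ';': True
Full parse: FAILS (empty leaf label at pos 2)
Valid: False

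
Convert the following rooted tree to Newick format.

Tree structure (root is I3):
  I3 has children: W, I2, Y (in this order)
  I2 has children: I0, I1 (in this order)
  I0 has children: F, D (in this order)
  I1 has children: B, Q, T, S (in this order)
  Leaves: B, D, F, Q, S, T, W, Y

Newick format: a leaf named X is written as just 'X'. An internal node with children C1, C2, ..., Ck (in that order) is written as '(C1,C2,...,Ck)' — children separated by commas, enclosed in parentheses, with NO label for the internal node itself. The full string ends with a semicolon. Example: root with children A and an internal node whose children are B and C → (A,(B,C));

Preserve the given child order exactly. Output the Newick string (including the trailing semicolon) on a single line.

internal I3 with children ['W', 'I2', 'Y']
  leaf 'W' → 'W'
  internal I2 with children ['I0', 'I1']
    internal I0 with children ['F', 'D']
      leaf 'F' → 'F'
      leaf 'D' → 'D'
    → '(F,D)'
    internal I1 with children ['B', 'Q', 'T', 'S']
      leaf 'B' → 'B'
      leaf 'Q' → 'Q'
      leaf 'T' → 'T'
      leaf 'S' → 'S'
    → '(B,Q,T,S)'
  → '((F,D),(B,Q,T,S))'
  leaf 'Y' → 'Y'
→ '(W,((F,D),(B,Q,T,S)),Y)'
Final: (W,((F,D),(B,Q,T,S)),Y);

Answer: (W,((F,D),(B,Q,T,S)),Y);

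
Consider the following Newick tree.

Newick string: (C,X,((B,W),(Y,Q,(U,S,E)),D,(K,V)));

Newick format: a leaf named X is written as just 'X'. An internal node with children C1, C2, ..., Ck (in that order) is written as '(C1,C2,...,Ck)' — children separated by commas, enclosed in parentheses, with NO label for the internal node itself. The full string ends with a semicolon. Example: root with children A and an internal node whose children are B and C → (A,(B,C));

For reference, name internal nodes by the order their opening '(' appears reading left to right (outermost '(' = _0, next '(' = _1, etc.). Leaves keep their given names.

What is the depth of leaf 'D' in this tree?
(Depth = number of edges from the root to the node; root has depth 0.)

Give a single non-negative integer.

Newick: (C,X,((B,W),(Y,Q,(U,S,E)),D,(K,V)));
Naming internals by '(' encounter order: outermost '(' = _0, next = _1, ...
Query node: D
Path from root: _0 -> _1 -> D
Depth of D: 2 (number of edges from root)

Answer: 2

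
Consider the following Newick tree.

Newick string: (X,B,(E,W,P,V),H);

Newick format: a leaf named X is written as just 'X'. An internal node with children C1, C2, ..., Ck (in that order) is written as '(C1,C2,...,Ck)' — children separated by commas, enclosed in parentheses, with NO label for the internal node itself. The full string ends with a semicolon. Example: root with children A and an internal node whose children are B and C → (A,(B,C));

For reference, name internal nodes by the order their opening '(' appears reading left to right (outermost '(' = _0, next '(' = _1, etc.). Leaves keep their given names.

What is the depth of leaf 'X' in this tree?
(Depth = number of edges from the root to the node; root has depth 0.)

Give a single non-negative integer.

Newick: (X,B,(E,W,P,V),H);
Naming internals by '(' encounter order: outermost '(' = _0, next = _1, ...
Query node: X
Path from root: _0 -> X
Depth of X: 1 (number of edges from root)

Answer: 1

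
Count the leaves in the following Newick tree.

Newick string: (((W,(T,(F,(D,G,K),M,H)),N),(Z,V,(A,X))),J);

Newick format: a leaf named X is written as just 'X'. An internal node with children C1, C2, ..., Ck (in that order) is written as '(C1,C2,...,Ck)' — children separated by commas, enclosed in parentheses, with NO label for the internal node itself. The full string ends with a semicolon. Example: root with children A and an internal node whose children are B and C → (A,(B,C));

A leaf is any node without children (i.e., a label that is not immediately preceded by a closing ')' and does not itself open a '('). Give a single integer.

Newick: (((W,(T,(F,(D,G,K),M,H)),N),(Z,V,(A,X))),J);
Scan left-to-right; a leaf is any maximal label run not followed by '(':
  pos 3: leaf 'W' → count = 1
  pos 6: leaf 'T' → count = 2
  pos 9: leaf 'F' → count = 3
  pos 12: leaf 'D' → count = 4
  pos 14: leaf 'G' → count = 5
  pos 16: leaf 'K' → count = 6
  pos 19: leaf 'M' → count = 7
  pos 21: leaf 'H' → count = 8
  pos 25: leaf 'N' → count = 9
  pos 29: leaf 'Z' → count = 10
  pos 31: leaf 'V' → count = 11
  pos 34: leaf 'A' → count = 12
  pos 36: leaf 'X' → count = 13
  pos 41: leaf 'J' → count = 14
Total leaves: 14

Answer: 14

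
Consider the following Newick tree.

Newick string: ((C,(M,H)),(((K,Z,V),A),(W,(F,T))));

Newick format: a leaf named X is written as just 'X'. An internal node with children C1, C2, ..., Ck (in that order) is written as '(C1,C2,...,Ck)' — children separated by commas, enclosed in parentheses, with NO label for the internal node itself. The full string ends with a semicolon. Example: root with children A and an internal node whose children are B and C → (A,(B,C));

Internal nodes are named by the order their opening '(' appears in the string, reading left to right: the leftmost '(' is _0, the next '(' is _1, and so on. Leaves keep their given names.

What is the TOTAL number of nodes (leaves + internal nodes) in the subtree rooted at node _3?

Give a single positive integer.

Answer: 12

Derivation:
Newick: ((C,(M,H)),(((K,Z,V),A),(W,(F,T))));
Locate _3: it is the '(' at position 11 (the 4th '(' reading left to right).
Query: subtree rooted at _3
_3: subtree_size = 1 + 11
  _4: subtree_size = 1 + 5
    _5: subtree_size = 1 + 3
      K: subtree_size = 1 + 0
      Z: subtree_size = 1 + 0
      V: subtree_size = 1 + 0
    A: subtree_size = 1 + 0
  _6: subtree_size = 1 + 4
    W: subtree_size = 1 + 0
    _7: subtree_size = 1 + 2
      F: subtree_size = 1 + 0
      T: subtree_size = 1 + 0
Total subtree size of _3: 12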